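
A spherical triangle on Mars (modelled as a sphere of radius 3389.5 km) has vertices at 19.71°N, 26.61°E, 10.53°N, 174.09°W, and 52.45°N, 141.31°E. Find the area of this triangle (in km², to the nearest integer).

642298 km²

Side lengths (central angles): a = 0.9624, b = 1.5432, c = 2.5051 rad; semiperimeter s = 2.5053.
By l'Huilier's theorem, tan(E/4) = √[tan(s/2) tan((s−a)/2) tan((s−b)/2) tan((s−c)/2)], giving spherical excess E = 0.0559 rad.
Area = E·R² = 0.0559 × (3389.5)² ≈ 642298 km².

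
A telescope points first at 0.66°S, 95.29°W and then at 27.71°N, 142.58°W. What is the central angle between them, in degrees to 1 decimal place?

53.5°

With latitudes φ₁ = -0.660°, φ₂ = 27.710° and longitude difference Δλ = -47.290°:
Haversine: a = sin²(Δφ/2) + cos φ₁ cos φ₂ sin²(Δλ/2) = 0.0601 + (0.9999)(0.8853)(0.1609) = 0.20245.
Central angle c = 2·arcsin(√a) = 0.93341 rad.
So the angular separation is 53.5°.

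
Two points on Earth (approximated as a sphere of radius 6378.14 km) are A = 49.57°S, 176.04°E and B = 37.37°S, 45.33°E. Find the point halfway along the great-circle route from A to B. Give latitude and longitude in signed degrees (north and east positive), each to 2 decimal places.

The central angle between A and B is δ = 1.4446 rad.
With f = 0.5, the slerp weights are sin((1−f)δ)/sin δ = 0.6664 and sin(fδ)/sin δ = 0.6664.
Weighted sum of the unit vectors: (0.6664)·(-0.6470,0.0448,-0.7612) + (0.6664)·(0.5587,0.5652,-0.6070) = (-0.0588, 0.4065, -0.9118).
Converting back: φ = atan2(z, √(x²+y²)) = -65.75°, λ = atan2(y, x) = 98.23°.

-65.75°, 98.23°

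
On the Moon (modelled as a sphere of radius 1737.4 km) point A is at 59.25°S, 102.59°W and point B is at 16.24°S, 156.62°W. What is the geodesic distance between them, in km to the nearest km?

Let φ₁ = -1.0341 rad, φ₂ = -0.2834 rad, and Δλ = -0.9430 rad.
cos c = sin φ₁ sin φ₂ + cos φ₁ cos φ₂ cos Δλ = (-0.8594)(-0.2797) + (0.5113)(0.9601)(0.5874) = 0.52867,
so c = arccos(0.52867) = 1.01376 rad.
Distance = R·c = 1737.4 × 1.0138 ≈ 1761 km.

1761 km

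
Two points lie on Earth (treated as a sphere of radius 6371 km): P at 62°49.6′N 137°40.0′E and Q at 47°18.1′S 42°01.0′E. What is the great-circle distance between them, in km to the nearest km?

14809 km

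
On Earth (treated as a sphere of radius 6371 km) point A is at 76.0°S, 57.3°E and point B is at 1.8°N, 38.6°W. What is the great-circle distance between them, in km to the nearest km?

Let φ₁ = -1.3265 rad, φ₂ = 0.0314 rad, and Δλ = -1.6738 rad.
Haversine: a = sin²(Δφ/2) + cos φ₁ cos φ₂ sin²(Δλ/2) = 0.3943 + (0.2419)(0.9995)(0.5514) = 0.52767.
Central angle c = 2·arcsin(√a) = 1.62616 rad.
Distance = R·c = 6371 × 1.6262 ≈ 10360 km.

10360 km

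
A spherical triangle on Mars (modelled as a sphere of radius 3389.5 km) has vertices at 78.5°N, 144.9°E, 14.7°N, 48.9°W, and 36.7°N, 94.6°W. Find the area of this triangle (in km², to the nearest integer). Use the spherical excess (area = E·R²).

Side lengths (central angles): a = 0.8047, b = 1.0420, c = 1.5094 rad; semiperimeter s = 1.6781.
By l'Huilier's theorem, tan(E/4) = √[tan(s/2) tan((s−a)/2) tan((s−b)/2) tan((s−c)/2)], giving spherical excess E = 0.4787 rad.
Area = E·R² = 0.4787 × (3389.5)² ≈ 5500185 km².

5500185 km²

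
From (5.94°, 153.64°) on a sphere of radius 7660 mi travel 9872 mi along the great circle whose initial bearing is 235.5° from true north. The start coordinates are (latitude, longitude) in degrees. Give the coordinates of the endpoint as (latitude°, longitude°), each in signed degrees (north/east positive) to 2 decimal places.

-30.82°, 86.46°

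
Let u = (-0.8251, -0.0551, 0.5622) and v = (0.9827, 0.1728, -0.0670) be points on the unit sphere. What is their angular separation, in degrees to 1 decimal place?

u·v = -0.8580; |u| = 0.9999, |v| = 1.0000.
cos θ = (u·v)/(|u||v|) = -0.8580, so θ = 149.1°.

149.1°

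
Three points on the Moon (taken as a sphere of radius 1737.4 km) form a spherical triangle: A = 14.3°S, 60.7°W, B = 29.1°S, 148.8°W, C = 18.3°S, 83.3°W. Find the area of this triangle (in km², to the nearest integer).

217489 km²

Side lengths (central angles): a = 1.0510, b = 0.3847, c = 1.4221 rad; semiperimeter s = 1.4289.
By l'Huilier's theorem, tan(E/4) = √[tan(s/2) tan((s−a)/2) tan((s−b)/2) tan((s−c)/2)], giving spherical excess E = 0.0721 rad.
Area = E·R² = 0.0721 × (1737.4)² ≈ 217489 km².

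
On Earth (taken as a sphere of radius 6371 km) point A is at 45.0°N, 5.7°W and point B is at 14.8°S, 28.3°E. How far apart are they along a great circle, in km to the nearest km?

In radians: φ₁ = 0.7854, φ₂ = -0.2583, Δλ = 34.000° = 0.5934 rad.
cos c = sin φ₁ sin φ₂ + cos φ₁ cos φ₂ cos Δλ = (0.7071)(-0.2554) + (0.7071)(0.9668)(0.8290) = 0.38614,
so c = arccos(0.38614) = 1.17435 rad.
Distance = R·c = 6371 × 1.1744 ≈ 7482 km.

7482 km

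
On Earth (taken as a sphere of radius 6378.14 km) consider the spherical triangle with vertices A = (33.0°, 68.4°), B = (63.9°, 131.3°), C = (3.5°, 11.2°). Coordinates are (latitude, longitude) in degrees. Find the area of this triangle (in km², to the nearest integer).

Side lengths (central angles): a = 1.7370, b = 1.0625, c = 0.8537 rad; semiperimeter s = 1.8266.
By l'Huilier's theorem, tan(E/4) = √[tan(s/2) tan((s−a)/2) tan((s−b)/2) tan((s−c)/2)], giving spherical excess E = 0.4425 rad.
Area = E·R² = 0.4425 × (6378.14)² ≈ 18001371 km².

18001371 km²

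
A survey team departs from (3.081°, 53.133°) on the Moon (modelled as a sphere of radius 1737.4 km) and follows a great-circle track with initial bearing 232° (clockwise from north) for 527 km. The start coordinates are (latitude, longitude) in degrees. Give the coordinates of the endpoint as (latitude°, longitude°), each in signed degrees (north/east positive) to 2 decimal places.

-7.60°, 39.40°

Angular distance δ = d/R = 527/1737.4 = 0.30333 rad; initial bearing θ = 4.0492 rad.
sin φ₂ = sin φ₁ cos δ + cos φ₁ sin δ cos θ = (0.0537)(0.9543) + (0.9986)(0.2987)(-0.6157) = -0.1323, so φ₂ = -7.60°.
Δλ = atan2(sin θ sin δ cos φ₁, cos δ − sin φ₁ sin φ₂) = atan2(-0.2350, 0.9615) = -13.737°.
λ₂ = 53.133° − 13.737° = 39.40°.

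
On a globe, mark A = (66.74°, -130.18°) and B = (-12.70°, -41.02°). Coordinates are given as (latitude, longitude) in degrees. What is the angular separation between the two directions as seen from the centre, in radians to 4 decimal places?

With latitudes φ₁ = 66.740°, φ₂ = -12.700° and longitude difference Δλ = 89.160°:
cos c = sin φ₁ sin φ₂ + cos φ₁ cos φ₂ cos Δλ = (0.9187)(-0.2198) + (0.3949)(0.9755)(0.0147) = -0.19633,
so c = arccos(-0.19633) = 1.76841 rad.
So the angular separation is 1.7684 rad.

1.7684 rad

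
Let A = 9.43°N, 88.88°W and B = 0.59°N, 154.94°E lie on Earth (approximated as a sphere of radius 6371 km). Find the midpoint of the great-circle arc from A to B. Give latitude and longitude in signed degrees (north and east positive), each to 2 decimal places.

9.42°, -147.59°

The central angle between A and B is δ = 2.0192 rad.
With f = 0.5, the slerp weights are sin((1−f)δ)/sin δ = 0.9395 and sin(fδ)/sin δ = 0.9395.
Weighted sum of the unit vectors: (0.9395)·(0.0193,-0.9863,0.1638) + (0.9395)·(-0.9058,0.4235,0.0103) = (-0.8329, -0.5287, 0.1636).
Converting back: φ = atan2(z, √(x²+y²)) = 9.42°, λ = atan2(y, x) = -147.59°.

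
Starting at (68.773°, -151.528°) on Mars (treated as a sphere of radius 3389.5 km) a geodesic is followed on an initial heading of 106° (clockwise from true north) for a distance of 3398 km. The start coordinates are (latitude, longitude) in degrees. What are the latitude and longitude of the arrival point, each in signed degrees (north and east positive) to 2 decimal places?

Angular distance δ = d/R = 3398/3389.5 = 1.00251 rad; initial bearing θ = 1.8500 rad.
sin φ₂ = sin φ₁ cos δ + cos φ₁ sin δ cos θ = (0.9322)(0.5382) + (0.3621)(0.8428)(-0.2756) = 0.4176, so φ₂ = 24.68°.
Δλ = atan2(sin θ sin δ cos φ₁, cos δ − sin φ₁ sin φ₂) = atan2(0.2933, 0.1490) = 63.078°.
λ₂ = -151.528° + 63.078° = -88.45°.

24.68°, -88.45°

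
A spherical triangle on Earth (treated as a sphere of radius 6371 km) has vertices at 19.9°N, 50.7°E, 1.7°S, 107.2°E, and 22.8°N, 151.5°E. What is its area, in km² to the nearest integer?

Side lengths (central angles): a = 0.8659, b = 1.6013, c = 1.0372 rad; semiperimeter s = 1.7522.
By l'Huilier's theorem, tan(E/4) = √[tan(s/2) tan((s−a)/2) tan((s−b)/2) tan((s−c)/2)], giving spherical excess E = 0.5045 rad.
Area = E·R² = 0.5045 × (6371)² ≈ 20479049 km².

20479049 km²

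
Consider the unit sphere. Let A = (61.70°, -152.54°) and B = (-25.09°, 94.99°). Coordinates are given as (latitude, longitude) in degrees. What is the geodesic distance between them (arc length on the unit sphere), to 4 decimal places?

In radians: φ₁ = 1.0769, φ₂ = -0.4379, Δλ = -112.470° = -1.9630 rad.
cos c = sin φ₁ sin φ₂ + cos φ₁ cos φ₂ cos Δλ = (0.8805)(-0.4240) + (0.4741)(0.9056)(-0.3822) = -0.53746,
so c = arccos(-0.53746) = 2.13822 rad.
On the unit sphere the arc length equals the central angle: 2.1382.

2.1382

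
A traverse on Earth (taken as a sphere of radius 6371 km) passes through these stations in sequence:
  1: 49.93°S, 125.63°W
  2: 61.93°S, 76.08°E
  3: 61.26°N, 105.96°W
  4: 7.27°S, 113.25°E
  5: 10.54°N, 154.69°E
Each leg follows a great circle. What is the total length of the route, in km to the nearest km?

Leg 1→2: central angle 1.1660 rad, distance 7428.6 km.
Leg 2→3: central angle 3.1210 rad, distance 19884.0 km.
Leg 3→4: central angle 2.0721 rad, distance 13201.1 km.
Leg 4→5: central angle 0.7842 rad, distance 4996.4 km.
Total: 7428.6 + 19884.0 + 13201.1 + 4996.4 ≈ 45510 km.

45510 km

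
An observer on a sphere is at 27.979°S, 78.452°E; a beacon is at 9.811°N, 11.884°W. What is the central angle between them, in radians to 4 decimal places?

1.6559 rad

Let φ₁ = -0.4883 rad, φ₂ = 0.1712 rad, and Δλ = -1.5767 rad.
Haversine: a = sin²(Δφ/2) + cos φ₁ cos φ₂ sin²(Δλ/2) = 0.1049 + (0.8831)(0.9854)(0.5029) = 0.54252.
Central angle c = 2·arcsin(√a) = 1.65594 rad.
So the angular separation is 1.6559 rad.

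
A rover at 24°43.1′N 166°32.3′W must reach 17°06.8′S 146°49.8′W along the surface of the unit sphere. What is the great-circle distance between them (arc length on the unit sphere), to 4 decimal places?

0.8034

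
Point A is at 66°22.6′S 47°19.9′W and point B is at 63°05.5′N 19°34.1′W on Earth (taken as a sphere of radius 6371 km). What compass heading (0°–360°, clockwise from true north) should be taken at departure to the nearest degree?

With φ₁ = -1.1585, φ₂ = 1.1012, Δλ = 0.4846 rad, the forward-azimuth formula gives
θ = atan2( sin Δλ cos φ₂ , cos φ₁ sin φ₂ − sin φ₁ cos φ₂ cos Δλ ) = atan2(0.2108, 0.7242) = 16.23°.
So the initial bearing is 16°.

16°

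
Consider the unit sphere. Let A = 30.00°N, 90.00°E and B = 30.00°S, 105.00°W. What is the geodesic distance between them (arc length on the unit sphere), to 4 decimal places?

2.9150

In radians: φ₁ = 0.5236, φ₂ = -0.5236, Δλ = 165.000° = 2.8798 rad.
cos c = sin φ₁ sin φ₂ + cos φ₁ cos φ₂ cos Δλ = (0.5000)(-0.5000) + (0.8660)(0.8660)(-0.9659) = -0.97444,
so c = arccos(-0.97444) = 2.91503 rad.
On the unit sphere the arc length equals the central angle: 2.9150.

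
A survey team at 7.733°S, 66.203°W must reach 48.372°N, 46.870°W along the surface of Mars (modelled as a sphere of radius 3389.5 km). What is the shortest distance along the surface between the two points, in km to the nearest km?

3468 km

Let φ₁ = -0.1350 rad, φ₂ = 0.8443 rad, and Δλ = 0.3374 rad.
Haversine: a = sin²(Δφ/2) + cos φ₁ cos φ₂ sin²(Δλ/2) = 0.2212 + (0.9909)(0.6643)(0.0282) = 0.23972.
Central angle c = 2·arcsin(√a) = 1.02330 rad.
Distance = R·c = 3389.5 × 1.0233 ≈ 3468 km.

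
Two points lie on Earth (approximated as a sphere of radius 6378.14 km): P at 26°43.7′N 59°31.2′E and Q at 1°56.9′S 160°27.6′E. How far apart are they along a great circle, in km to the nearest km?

11204 km

In radians: φ₁ = 0.4665, φ₂ = -0.0340, Δλ = 100.940° = 1.7617 rad.
cos c = sin φ₁ sin φ₂ + cos φ₁ cos φ₂ cos Δλ = (0.4498)(-0.0340) + (0.8931)(0.9994)(-0.1898) = -0.18470,
so c = arccos(-0.18470) = 1.75656 rad.
Distance = R·c = 6378.14 × 1.7566 ≈ 11204 km.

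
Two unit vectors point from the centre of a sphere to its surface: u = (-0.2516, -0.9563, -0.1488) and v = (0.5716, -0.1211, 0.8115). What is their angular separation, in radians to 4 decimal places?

u·v = -0.1488; |u| = 1.0000, |v| = 1.0000.
cos θ = (u·v)/(|u||v|) = -0.1488, so θ = 1.7201 rad.

1.7201 rad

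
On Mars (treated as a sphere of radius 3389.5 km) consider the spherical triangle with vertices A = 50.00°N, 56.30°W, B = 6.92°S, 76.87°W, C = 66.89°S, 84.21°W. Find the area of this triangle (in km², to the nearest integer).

Side lengths (central angles): a = 1.0504, b = 2.0733, c = 1.0413 rad; semiperimeter s = 2.0825.
By l'Huilier's theorem, tan(E/4) = √[tan(s/2) tan((s−a)/2) tan((s−b)/2) tan((s−c)/2)], giving spherical excess E = 0.2016 rad.
Area = E·R² = 0.2016 × (3389.5)² ≈ 2316609 km².

2316609 km²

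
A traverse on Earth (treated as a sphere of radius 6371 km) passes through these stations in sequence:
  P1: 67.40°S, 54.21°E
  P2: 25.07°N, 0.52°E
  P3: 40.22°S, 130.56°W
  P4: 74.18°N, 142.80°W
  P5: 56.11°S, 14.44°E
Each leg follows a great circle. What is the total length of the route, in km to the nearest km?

Leg P1→P2: central angle 1.7569 rad, distance 11193.4 km.
Leg P2→P3: central angle 2.3863 rad, distance 15203.3 km.
Leg P3→P4: central angle 2.0019 rad, distance 12753.8 km.
Leg P4→P5: central angle 2.7900 rad, distance 17775.4 km.
Total: 11193.4 + 15203.3 + 12753.8 + 17775.4 ≈ 56926 km.

56926 km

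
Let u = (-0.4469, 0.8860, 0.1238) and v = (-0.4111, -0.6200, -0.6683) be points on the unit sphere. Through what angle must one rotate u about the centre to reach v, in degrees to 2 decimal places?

116.64°

u·v = -0.4483; |u| = 1.0000, |v| = 1.0000.
cos θ = (u·v)/(|u||v|) = -0.4483, so θ = 116.64°.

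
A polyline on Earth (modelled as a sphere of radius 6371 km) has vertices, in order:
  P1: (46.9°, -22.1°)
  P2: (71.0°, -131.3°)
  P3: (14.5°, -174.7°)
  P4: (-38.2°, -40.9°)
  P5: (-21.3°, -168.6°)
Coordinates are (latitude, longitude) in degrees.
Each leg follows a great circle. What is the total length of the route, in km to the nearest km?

38915 km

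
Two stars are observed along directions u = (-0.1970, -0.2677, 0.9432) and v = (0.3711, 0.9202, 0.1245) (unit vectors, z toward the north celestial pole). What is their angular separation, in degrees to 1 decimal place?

u·v = -0.2020; |u| = 1.0000, |v| = 1.0000.
cos θ = (u·v)/(|u||v|) = -0.2020, so θ = 101.7°.

101.7°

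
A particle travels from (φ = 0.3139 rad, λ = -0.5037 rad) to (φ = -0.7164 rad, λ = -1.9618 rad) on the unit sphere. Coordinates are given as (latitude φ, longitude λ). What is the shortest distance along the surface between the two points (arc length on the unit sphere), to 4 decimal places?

1.6932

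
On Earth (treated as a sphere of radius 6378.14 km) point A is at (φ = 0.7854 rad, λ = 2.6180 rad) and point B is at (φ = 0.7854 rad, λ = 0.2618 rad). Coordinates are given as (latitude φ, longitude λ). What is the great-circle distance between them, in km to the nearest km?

9081 km

With latitudes φ₁ = 45.000°, φ₂ = 45.000° and longitude difference Δλ = -135.000°:
cos c = sin φ₁ sin φ₂ + cos φ₁ cos φ₂ cos Δλ = (0.7071)(0.7071) + (0.7071)(0.7071)(-0.7071) = 0.14645,
so c = arccos(0.14645) = 1.42382 rad.
Distance = R·c = 6378.14 × 1.4238 ≈ 9081 km.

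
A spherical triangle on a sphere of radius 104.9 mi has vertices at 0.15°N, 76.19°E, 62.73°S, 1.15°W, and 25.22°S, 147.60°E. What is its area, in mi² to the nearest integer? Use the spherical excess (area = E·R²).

13085 mi²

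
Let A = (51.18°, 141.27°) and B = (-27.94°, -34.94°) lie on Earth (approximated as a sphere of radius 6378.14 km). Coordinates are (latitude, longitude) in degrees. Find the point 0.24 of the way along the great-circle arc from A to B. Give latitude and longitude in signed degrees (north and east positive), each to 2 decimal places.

Central angle δ = 2.7329 rad. Interpolating on the sphere with fraction f = 0.24:
P = [sin((1−f)δ)·A + sin(fδ)·B] / sin δ = 2.2008·A + 1.5347·B in Cartesian coordinates,
giving P = (0.0352, 0.0867, 0.9956), i.e. latitude 84.63°, longitude 67.91°.

84.63°, 67.91°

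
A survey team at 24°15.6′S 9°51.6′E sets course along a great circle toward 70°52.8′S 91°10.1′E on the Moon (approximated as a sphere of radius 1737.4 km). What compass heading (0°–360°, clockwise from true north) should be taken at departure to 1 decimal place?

158.9°

With φ₁ = -0.4234, φ₂ = -1.2371, Δλ = 1.4191 rad, the forward-azimuth formula gives
θ = atan2( sin Δλ cos φ₂ , cos φ₁ sin φ₂ − sin φ₁ cos φ₂ cos Δλ ) = atan2(0.3238, -0.8411) = 158.94°.
So the initial bearing is 158.9°.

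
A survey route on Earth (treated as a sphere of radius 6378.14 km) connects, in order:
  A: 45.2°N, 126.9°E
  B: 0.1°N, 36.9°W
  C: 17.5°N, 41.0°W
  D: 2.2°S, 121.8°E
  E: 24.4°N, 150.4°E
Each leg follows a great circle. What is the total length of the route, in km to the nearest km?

38518 km

Leg A→B: central angle 2.3123 rad, distance 14748.3 km.
Leg B→C: central angle 0.3117 rad, distance 1988.4 km.
Leg C→D: central angle 2.7438 rad, distance 17500.6 km.
Leg D→E: central angle 0.6711 rad, distance 4280.6 km.
Total: 14748.3 + 1988.4 + 17500.6 + 4280.6 ≈ 38518 km.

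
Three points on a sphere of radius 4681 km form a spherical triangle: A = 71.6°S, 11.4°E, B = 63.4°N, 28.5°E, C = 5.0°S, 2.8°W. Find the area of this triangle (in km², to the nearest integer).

12443660 km²

Side lengths (central angles): a = 1.2627, b = 1.1728, c = 2.3651 rad; semiperimeter s = 2.4003.
By l'Huilier's theorem, tan(E/4) = √[tan(s/2) tan((s−a)/2) tan((s−b)/2) tan((s−c)/2)], giving spherical excess E = 0.5679 rad.
Area = E·R² = 0.5679 × (4681)² ≈ 12443660 km².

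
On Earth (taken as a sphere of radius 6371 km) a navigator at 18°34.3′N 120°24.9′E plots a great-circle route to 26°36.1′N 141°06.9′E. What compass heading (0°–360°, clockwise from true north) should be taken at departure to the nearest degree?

63°

Δλ = 20.700° = 0.3613 rad.
y = sin Δλ · cos φ₂ = (0.3535)(0.8941) = 0.3161
x = cos φ₁ sin φ₂ − sin φ₁ cos φ₂ cos Δλ = (0.9479)(0.4478) − (0.3185)(0.8941)(0.9354) = 0.1581
θ = atan2(y, x) = 63.43°, so the bearing is 63°.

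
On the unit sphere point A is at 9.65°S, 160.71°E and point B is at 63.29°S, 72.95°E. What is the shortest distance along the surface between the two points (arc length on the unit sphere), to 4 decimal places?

With latitudes φ₁ = -9.650°, φ₂ = -63.290° and longitude difference Δλ = -87.760°:
cos c = sin φ₁ sin φ₂ + cos φ₁ cos φ₂ cos Δλ = (-0.1676)(-0.8933) + (0.9859)(0.4495)(0.0391) = 0.16706,
so c = arccos(0.16706) = 1.40295 rad.
On the unit sphere the arc length equals the central angle: 1.4029.

1.4029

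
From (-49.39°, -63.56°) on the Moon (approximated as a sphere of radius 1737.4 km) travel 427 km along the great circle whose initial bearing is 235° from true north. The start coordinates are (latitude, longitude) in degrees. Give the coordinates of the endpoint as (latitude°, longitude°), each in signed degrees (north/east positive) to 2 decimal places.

Angular distance δ = d/R = 427/1737.4 = 0.24577 rad; initial bearing θ = 4.1015 rad.
sin φ₂ = sin φ₁ cos δ + cos φ₁ sin δ cos θ = (-0.7592)(0.9700) + (0.6509)(0.2433)(-0.5736) = -0.8272, so φ₂ = -55.81°.
Δλ = atan2(sin θ sin δ cos φ₁, cos δ − sin φ₁ sin φ₂) = atan2(-0.1297, 0.3420) = -20.773°.
λ₂ = -63.560° − 20.773° = -84.33°.

-55.81°, -84.33°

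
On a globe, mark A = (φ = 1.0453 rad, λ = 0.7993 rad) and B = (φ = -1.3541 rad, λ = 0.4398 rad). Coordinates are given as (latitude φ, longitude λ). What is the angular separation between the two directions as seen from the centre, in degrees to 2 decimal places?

138.06°

In radians: φ₁ = 1.0453, φ₂ = -1.3541, Δλ = -20.598° = -0.3595 rad.
Haversine: a = sin²(Δφ/2) + cos φ₁ cos φ₂ sin²(Δλ/2) = 0.8685 + (0.5016)(0.2150)(0.0320) = 0.87194.
Central angle c = 2·arcsin(√a) = 2.40966 rad.
So the angular separation is 138.06°.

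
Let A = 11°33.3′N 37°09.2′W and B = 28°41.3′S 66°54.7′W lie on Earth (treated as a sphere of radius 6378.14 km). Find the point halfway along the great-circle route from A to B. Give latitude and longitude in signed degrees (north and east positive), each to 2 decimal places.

Central angle δ = 0.8633 rad. Interpolating on the sphere with fraction f = 0.5:
P = [sin((1−f)δ)·A + sin(fδ)·B] / sin δ = 0.5505·A + 0.5505·B in Cartesian coordinates,
giving P = (0.6192, -0.7700, -0.1540), i.e. latitude -8.86°, longitude -51.19°.

-8.86°, -51.19°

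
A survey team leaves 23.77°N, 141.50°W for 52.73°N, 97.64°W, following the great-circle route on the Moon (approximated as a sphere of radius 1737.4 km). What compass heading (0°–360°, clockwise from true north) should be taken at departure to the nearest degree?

With φ₁ = 0.4149, φ₂ = 0.9203, Δλ = 0.7655 rad, the forward-azimuth formula gives
θ = atan2( sin Δλ cos φ₂ , cos φ₁ sin φ₂ − sin φ₁ cos φ₂ cos Δλ ) = atan2(0.4196, 0.5523) = 37.23°.
So the initial bearing is 37°.

37°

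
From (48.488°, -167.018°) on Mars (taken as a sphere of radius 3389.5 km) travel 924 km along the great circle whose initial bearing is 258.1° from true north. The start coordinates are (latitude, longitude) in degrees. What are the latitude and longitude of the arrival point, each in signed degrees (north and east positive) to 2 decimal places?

43.19°, 171.80°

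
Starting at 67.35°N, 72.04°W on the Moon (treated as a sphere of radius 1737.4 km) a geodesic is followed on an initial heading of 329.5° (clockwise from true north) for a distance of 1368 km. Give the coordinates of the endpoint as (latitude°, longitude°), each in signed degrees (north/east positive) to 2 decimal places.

Angular distance δ = d/R = 1368/1737.4 = 0.78738 rad; initial bearing θ = 5.7509 rad.
sin φ₂ = sin φ₁ cos δ + cos φ₁ sin δ cos θ = (0.9229)(0.7057) + (0.3851)(0.7085)(0.8616) = 0.8864, so φ₂ = 62.42°.
Δλ = atan2(sin θ sin δ cos φ₁, cos δ − sin φ₁ sin φ₂) = atan2(-0.1385, -0.1123) = -129.041°.
λ₂ = -72.040° − 129.041° = -201.08° → 158.92° after wrapping to (−180°, 180°].

62.42°, 158.92°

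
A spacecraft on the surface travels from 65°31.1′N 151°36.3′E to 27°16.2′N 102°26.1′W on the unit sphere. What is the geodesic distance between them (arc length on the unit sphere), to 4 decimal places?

1.2496

In radians: φ₁ = 1.1435, φ₂ = 0.4760, Δλ = 105.960° = 1.8494 rad.
cos c = sin φ₁ sin φ₂ + cos φ₁ cos φ₂ cos Δλ = (0.9101)(0.4582) + (0.4144)(0.8889)(-0.2750) = 0.31571,
so c = arccos(0.31571) = 1.24959 rad.
On the unit sphere the arc length equals the central angle: 1.2496.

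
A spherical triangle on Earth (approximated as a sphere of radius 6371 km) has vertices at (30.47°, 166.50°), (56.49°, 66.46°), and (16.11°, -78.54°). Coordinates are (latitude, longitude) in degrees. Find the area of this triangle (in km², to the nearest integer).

62972257 km²

Side lengths (central angles): a = 1.7753, b = 1.7811, c = 1.2240 rad; semiperimeter s = 2.3902.
By l'Huilier's theorem, tan(E/4) = √[tan(s/2) tan((s−a)/2) tan((s−b)/2) tan((s−c)/2)], giving spherical excess E = 1.5514 rad.
Area = E·R² = 1.5514 × (6371)² ≈ 62972257 km².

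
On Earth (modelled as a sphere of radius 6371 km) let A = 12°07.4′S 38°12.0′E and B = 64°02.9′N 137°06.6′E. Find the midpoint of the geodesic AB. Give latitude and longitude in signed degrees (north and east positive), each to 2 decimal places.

Central angle δ = 1.8288 rad. Interpolating on the sphere with fraction f = 0.5:
P = [sin((1−f)δ)·A + sin(fδ)·B] / sin δ = 0.8193·A + 0.8193·B in Cartesian coordinates,
giving P = (0.3668, 0.7394, 0.5646), i.e. latitude 34.38°, longitude 63.61°.

34.38°, 63.61°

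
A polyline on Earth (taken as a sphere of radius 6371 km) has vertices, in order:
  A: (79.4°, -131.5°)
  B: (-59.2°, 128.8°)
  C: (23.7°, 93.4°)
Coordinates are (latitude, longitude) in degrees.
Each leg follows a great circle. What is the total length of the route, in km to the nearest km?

26378 km

Leg A→B: central angle 2.6064 rad, distance 16605.4 km.
Leg B→C: central angle 1.5339 rad, distance 9772.3 km.
Total: 16605.4 + 9772.3 ≈ 26378 km.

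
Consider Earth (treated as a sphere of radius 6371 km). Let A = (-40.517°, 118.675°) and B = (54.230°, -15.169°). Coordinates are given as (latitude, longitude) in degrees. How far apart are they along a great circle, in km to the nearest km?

16302 km

Let φ₁ = -0.7072 rad, φ₂ = 0.9465 rad, and Δλ = -2.3360 rad.
cos c = sin φ₁ sin φ₂ + cos φ₁ cos φ₂ cos Δλ = (-0.6497)(0.8114) + (0.7602)(0.5845)(-0.6927) = -0.83494,
so c = arccos(-0.83494) = 2.55882 rad.
Distance = R·c = 6371 × 2.5588 ≈ 16302 km.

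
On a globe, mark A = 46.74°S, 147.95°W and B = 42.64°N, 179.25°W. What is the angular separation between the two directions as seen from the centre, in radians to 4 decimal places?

In radians: φ₁ = -0.8158, φ₂ = 0.7442, Δλ = -31.300° = -0.5463 rad.
Haversine: a = sin²(Δφ/2) + cos φ₁ cos φ₂ sin²(Δλ/2) = 0.4946 + (0.6853)(0.7356)(0.0728) = 0.53128.
Central angle c = 2·arcsin(√a) = 1.63339 rad.
So the angular separation is 1.6334 rad.

1.6334 rad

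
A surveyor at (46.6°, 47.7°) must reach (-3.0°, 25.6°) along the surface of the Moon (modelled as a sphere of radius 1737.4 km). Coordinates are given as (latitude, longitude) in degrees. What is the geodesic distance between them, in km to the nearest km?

1616 km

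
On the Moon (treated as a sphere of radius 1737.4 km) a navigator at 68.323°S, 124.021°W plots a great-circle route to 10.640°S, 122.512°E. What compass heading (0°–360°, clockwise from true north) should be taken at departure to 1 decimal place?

Δλ = -113.467° = -1.9804 rad.
y = sin Δλ · cos φ₂ = (-0.9173)(0.9828) = -0.9015
x = cos φ₁ sin φ₂ − sin φ₁ cos φ₂ cos Δλ = (0.3694)(-0.1846) − (-0.9293)(0.9828)(-0.3982) = -0.4319
θ = atan2(y, x) = -115.60°; adding 360° gives 244.4°.

244.4°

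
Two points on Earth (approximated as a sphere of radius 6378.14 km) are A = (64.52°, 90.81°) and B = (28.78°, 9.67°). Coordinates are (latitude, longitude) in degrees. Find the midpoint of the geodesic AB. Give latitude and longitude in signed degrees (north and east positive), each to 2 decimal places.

Central angle δ = 1.0556 rad. Interpolating on the sphere with fraction f = 0.5:
P = [sin((1−f)δ)·A + sin(fδ)·B] / sin δ = 0.5788·A + 0.5788·B in Cartesian coordinates,
giving P = (0.4965, 0.3342, 0.8011), i.e. latitude 53.24°, longitude 33.94°.

53.24°, 33.94°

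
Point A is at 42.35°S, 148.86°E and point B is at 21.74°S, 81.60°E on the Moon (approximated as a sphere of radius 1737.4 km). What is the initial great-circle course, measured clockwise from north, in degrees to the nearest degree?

With φ₁ = -0.7391, φ₂ = -0.3794, Δλ = -1.1739 rad, the forward-azimuth formula gives
θ = atan2( sin Δλ cos φ₂ , cos φ₁ sin φ₂ − sin φ₁ cos φ₂ cos Δλ ) = atan2(-0.8567, -0.0319) = -92.13°.
Adding 360° brings this into [0°, 360°): 268°.

268°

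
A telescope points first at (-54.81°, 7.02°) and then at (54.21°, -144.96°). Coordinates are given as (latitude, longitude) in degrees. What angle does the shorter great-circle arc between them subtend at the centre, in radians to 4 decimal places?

In radians: φ₁ = -0.9566, φ₂ = 0.9461, Δλ = -151.980° = -2.6526 rad.
Haversine: a = sin²(Δφ/2) + cos φ₁ cos φ₂ sin²(Δλ/2) = 0.6629 + (0.5763)(0.5848)(0.9414) = 0.98022.
Central angle c = 2·arcsin(√a) = 2.85938 rad.
So the angular separation is 2.8594 rad.

2.8594 rad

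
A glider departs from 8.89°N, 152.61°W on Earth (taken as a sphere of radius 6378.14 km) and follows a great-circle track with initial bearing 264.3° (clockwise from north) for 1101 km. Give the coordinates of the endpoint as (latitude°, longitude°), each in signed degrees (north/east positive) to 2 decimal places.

7.78°, -162.54°

Angular distance δ = d/R = 1101/6378.14 = 0.17262 rad; initial bearing θ = 4.6129 rad.
sin φ₂ = sin φ₁ cos δ + cos φ₁ sin δ cos θ = (0.1545)(0.9851) + (0.9880)(0.1718)(-0.0993) = 0.1354, so φ₂ = 7.78°.
Δλ = atan2(sin θ sin δ cos φ₁, cos δ − sin φ₁ sin φ₂) = atan2(-0.1689, 0.9642) = -9.933°.
λ₂ = -152.610° − 9.933° = -162.54°.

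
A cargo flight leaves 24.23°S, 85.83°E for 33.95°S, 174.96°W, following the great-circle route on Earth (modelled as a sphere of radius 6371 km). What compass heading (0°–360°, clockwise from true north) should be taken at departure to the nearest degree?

125°

Δλ = 99.210° = 1.7315 rad.
y = sin Δλ · cos φ₂ = (0.9871)(0.8295) = 0.8188
x = cos φ₁ sin φ₂ − sin φ₁ cos φ₂ cos Δλ = (0.9119)(-0.5585) − (-0.4104)(0.8295)(-0.1601) = -0.5638
θ = atan2(y, x) = 124.55°, so the bearing is 125°.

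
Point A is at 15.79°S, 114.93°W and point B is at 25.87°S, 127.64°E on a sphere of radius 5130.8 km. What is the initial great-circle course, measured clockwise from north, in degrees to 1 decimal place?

Δλ = -117.430° = -2.0495 rad.
y = sin Δλ · cos φ₂ = (-0.8876)(0.8998) = -0.7986
x = cos φ₁ sin φ₂ − sin φ₁ cos φ₂ cos Δλ = (0.9623)(-0.4363) − (-0.2721)(0.8998)(-0.4607) = -0.5327
θ = atan2(y, x) = -123.70°; adding 360° gives 236.3°.

236.3°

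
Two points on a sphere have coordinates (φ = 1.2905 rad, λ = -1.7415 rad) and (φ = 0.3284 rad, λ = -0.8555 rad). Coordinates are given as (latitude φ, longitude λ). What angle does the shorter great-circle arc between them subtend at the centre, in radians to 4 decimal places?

Let φ₁ = 1.2905 rad, φ₂ = 0.3284 rad, and Δλ = 0.8860 rad.
cos c = sin φ₁ sin φ₂ + cos φ₁ cos φ₂ cos Δλ = (0.9610)(0.3225) + (0.2766)(0.9466)(0.6325) = 0.47557,
so c = arccos(0.47557) = 1.07518 rad.
So the angular separation is 1.0752 rad.

1.0752 rad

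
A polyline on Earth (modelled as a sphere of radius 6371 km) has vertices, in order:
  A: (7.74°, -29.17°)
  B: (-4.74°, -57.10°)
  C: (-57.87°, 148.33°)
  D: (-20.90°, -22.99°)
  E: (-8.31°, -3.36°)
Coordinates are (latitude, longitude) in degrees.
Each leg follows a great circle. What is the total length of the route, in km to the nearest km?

29833 km

Leg A→B: central angle 0.5329 rad, distance 3395.0 km.
Leg B→C: central angle 1.9918 rad, distance 12689.9 km.
Leg C→D: central angle 1.7610 rad, distance 11219.3 km.
Leg D→E: central angle 0.3970 rad, distance 2529.2 km.
Total: 3395.0 + 12689.9 + 11219.3 + 2529.2 ≈ 29833 km.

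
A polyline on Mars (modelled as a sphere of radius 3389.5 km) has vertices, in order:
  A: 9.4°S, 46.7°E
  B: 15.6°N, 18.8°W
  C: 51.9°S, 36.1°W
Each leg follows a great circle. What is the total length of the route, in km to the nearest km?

Leg A→B: central angle 1.2131 rad, distance 4111.7 km.
Leg B→C: central angle 1.2070 rad, distance 4091.2 km.
Total: 4111.7 + 4091.2 ≈ 8203 km.

8203 km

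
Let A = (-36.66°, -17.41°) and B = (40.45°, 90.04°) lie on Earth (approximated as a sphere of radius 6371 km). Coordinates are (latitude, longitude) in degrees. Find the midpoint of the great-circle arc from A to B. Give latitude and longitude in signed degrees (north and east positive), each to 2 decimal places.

3.20°, 34.26°

Central angle δ = 2.1778 rad. Interpolating on the sphere with fraction f = 0.5:
P = [sin((1−f)δ)·A + sin(fδ)·B] / sin δ = 1.0789·A + 1.0789·B in Cartesian coordinates,
giving P = (0.8252, 0.5620, 0.0558), i.e. latitude 3.20°, longitude 34.26°.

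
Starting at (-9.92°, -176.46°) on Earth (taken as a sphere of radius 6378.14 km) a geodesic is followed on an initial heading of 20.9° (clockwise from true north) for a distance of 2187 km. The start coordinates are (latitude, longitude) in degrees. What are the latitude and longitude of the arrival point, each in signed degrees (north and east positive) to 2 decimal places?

Angular distance δ = d/R = 2187/6378.14 = 0.34289 rad; initial bearing θ = 0.3648 rad.
sin φ₂ = sin φ₁ cos δ + cos φ₁ sin δ cos θ = (-0.1723)(0.9418) + (0.9850)(0.3362)(0.9342) = 0.1471, so φ₂ = 8.46°.
Δλ = atan2(sin θ sin δ cos φ₁, cos δ − sin φ₁ sin φ₂) = atan2(0.1181, 0.9671) = 6.965°.
λ₂ = -176.460° + 6.965° = -169.50°.

8.46°, -169.50°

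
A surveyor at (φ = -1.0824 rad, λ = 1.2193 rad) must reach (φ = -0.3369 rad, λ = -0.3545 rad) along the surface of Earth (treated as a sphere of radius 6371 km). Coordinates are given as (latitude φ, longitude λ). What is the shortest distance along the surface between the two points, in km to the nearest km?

Let φ₁ = -1.0824 rad, φ₂ = -0.3369 rad, and Δλ = -1.5738 rad.
cos c = sin φ₁ sin φ₂ + cos φ₁ cos φ₂ cos Δλ = (-0.8831)(-0.3306) + (0.4692)(0.9438)(-0.0030) = 0.29059,
so c = arccos(0.29059) = 1.27596 rad.
Distance = R·c = 6371 × 1.2760 ≈ 8129 km.

8129 km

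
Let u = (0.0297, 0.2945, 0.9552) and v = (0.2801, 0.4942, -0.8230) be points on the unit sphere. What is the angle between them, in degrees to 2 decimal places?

129.22°

u·v = -0.6323; |u| = 1.0000, |v| = 1.0000.
cos θ = (u·v)/(|u||v|) = -0.6323, so θ = 129.22°.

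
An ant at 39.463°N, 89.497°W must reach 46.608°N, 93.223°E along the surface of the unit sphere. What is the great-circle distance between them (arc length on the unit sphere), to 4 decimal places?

1.6388

Let φ₁ = 0.6888 rad, φ₂ = 0.8135 rad, and Δλ = -3.0941 rad.
cos c = sin φ₁ sin φ₂ + cos φ₁ cos φ₂ cos Δλ = (0.6356)(0.7267) + (0.7720)(0.6870)(-0.9989) = -0.06792,
so c = arccos(-0.06792) = 1.63877 rad.
On the unit sphere the arc length equals the central angle: 1.6388.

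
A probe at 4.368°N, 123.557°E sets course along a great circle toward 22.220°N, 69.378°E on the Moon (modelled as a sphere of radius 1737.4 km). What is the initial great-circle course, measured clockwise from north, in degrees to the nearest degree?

With φ₁ = 0.0762, φ₂ = 0.3878, Δλ = -0.9456 rad, the forward-azimuth formula gives
θ = atan2( sin Δλ cos φ₂ , cos φ₁ sin φ₂ − sin φ₁ cos φ₂ cos Δλ ) = atan2(-0.7506, 0.3358) = -65.90°.
Adding 360° brings this into [0°, 360°): 294°.

294°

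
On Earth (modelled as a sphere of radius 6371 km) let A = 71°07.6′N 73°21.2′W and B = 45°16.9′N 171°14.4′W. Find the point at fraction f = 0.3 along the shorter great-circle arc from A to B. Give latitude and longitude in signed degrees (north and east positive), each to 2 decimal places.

71.62°, -121.69°

The central angle between A and B is δ = 0.8748 rad.
With f = 0.3, the slerp weights are sin((1−f)δ)/sin δ = 0.7490 and sin(fδ)/sin δ = 0.3381.
Weighted sum of the unit vectors: (0.7490)·(0.0927,-0.3099,0.9462) + (0.3381)·(-0.6954,-0.1072,0.7106) = (-0.1657, -0.2684, 0.9490).
Converting back: φ = atan2(z, √(x²+y²)) = 71.62°, λ = atan2(y, x) = -121.69°.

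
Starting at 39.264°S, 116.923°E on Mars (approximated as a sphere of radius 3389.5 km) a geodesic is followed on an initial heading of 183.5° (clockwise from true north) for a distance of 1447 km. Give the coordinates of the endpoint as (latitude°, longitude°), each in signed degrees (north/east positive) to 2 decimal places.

Angular distance δ = d/R = 1447/3389.5 = 0.42691 rad; initial bearing θ = 3.2027 rad.
sin φ₂ = sin φ₁ cos δ + cos φ₁ sin δ cos θ = (-0.6329)(0.9103) + (0.7742)(0.4141)(-0.9981) = -0.8961, so φ₂ = -63.65°.
Δλ = atan2(sin θ sin δ cos φ₁, cos δ − sin φ₁ sin φ₂) = atan2(-0.0196, 0.3431) = -3.264°.
λ₂ = 116.923° − 3.264° = 113.66°.

-63.65°, 113.66°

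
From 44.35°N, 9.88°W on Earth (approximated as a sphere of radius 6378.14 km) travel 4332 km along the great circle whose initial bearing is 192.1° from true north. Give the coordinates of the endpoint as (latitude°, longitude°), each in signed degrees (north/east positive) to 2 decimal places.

Angular distance δ = d/R = 4332/6378.14 = 0.67919 rad; initial bearing θ = 3.3528 rad.
sin φ₂ = sin φ₁ cos δ + cos φ₁ sin δ cos θ = (0.6990)(0.7781) + (0.7151)(0.6282)(-0.9778) = 0.1047, so φ₂ = 6.01°.
Δλ = atan2(sin θ sin δ cos φ₁, cos δ − sin φ₁ sin φ₂) = atan2(-0.0942, 0.7049) = -7.608°.
λ₂ = -9.880° − 7.608° = -17.49°.

6.01°, -17.49°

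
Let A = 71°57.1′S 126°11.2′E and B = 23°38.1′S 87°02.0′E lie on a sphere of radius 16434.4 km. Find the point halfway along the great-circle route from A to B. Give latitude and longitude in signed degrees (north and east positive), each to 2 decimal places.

-49.05°, 96.63°

Central angle δ = 0.9257 rad. Interpolating on the sphere with fraction f = 0.5:
P = [sin((1−f)δ)·A + sin(fδ)·B] / sin δ = 0.5588·A + 0.5588·B in Cartesian coordinates,
giving P = (-0.0757, 0.6510, -0.7553), i.e. latitude -49.05°, longitude 96.63°.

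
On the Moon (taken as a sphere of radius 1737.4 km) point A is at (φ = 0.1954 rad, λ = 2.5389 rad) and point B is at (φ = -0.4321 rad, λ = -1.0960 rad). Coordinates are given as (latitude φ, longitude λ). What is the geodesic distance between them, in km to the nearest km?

4548 km

In radians: φ₁ = 0.1954, φ₂ = -0.4321, Δλ = 151.736° = 2.6483 rad.
cos c = sin φ₁ sin φ₂ + cos φ₁ cos φ₂ cos Δλ = (0.1942)(-0.4188) + (0.9810)(0.9081)(-0.8808) = -0.86591,
so c = arccos(-0.86591) = 2.61776 rad.
Distance = R·c = 1737.4 × 2.6178 ≈ 4548 km.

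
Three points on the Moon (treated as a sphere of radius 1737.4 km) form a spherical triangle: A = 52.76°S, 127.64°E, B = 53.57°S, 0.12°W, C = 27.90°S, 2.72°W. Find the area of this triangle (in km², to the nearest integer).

Side lengths (central angles): a = 0.4493, b = 1.5446, c = 1.1368 rad; semiperimeter s = 1.5654.
By l'Huilier's theorem, tan(E/4) = √[tan(s/2) tan((s−a)/2) tan((s−b)/2) tan((s−c)/2)], giving spherical excess E = 0.1497 rad.
Area = E·R² = 0.1497 × (1737.4)² ≈ 451771 km².

451771 km²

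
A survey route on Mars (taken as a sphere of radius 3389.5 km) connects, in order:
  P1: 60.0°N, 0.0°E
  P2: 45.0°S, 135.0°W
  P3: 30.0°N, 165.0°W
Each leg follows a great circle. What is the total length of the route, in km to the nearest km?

Leg P1→P2: central angle 2.6107 rad, distance 8849.1 km.
Leg P2→P3: central angle 1.3931 rad, distance 4721.9 km.
Total: 8849.1 + 4721.9 ≈ 13571 km.

13571 km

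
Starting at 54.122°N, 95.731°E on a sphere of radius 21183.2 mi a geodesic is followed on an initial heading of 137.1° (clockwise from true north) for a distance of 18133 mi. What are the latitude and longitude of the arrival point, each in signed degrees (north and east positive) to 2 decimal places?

11.94°, 127.43°

Angular distance δ = d/R = 18133/21183.2 = 0.85601 rad; initial bearing θ = 2.3928 rad.
sin φ₂ = sin φ₁ cos δ + cos φ₁ sin δ cos θ = (0.8103)(0.6555) + (0.5861)(0.7552)(-0.7325) = 0.2069, so φ₂ = 11.94°.
Δλ = atan2(sin θ sin δ cos φ₁, cos δ − sin φ₁ sin φ₂) = atan2(0.3013, 0.4878) = 31.700°.
λ₂ = 95.731° + 31.700° = 127.43°.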